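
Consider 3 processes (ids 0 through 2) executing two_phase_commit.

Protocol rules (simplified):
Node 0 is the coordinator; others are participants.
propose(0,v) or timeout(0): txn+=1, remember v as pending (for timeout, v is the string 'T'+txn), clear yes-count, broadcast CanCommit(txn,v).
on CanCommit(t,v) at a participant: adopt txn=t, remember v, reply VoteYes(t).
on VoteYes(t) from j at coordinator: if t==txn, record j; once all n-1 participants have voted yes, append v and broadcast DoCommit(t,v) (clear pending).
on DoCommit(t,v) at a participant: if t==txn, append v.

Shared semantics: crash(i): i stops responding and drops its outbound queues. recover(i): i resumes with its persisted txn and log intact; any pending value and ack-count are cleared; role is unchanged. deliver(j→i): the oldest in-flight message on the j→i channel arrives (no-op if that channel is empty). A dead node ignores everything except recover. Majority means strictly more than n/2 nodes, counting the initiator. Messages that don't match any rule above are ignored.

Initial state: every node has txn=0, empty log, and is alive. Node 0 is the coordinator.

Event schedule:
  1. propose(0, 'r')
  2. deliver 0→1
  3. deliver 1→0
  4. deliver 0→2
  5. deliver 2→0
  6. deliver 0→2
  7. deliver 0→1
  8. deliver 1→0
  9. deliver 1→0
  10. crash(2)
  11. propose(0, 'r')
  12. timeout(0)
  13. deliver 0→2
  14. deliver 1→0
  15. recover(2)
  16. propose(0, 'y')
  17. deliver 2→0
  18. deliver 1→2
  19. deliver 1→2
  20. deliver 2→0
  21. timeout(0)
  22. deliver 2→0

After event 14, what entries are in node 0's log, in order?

step 1 propose(0,'r'): 0={coor,t=1,log=-}
step 2 deliver 0→1: 1={part,t=1,log=-}
step 3 deliver 1→0: —
step 4 deliver 0→2: 2={part,t=1,log=-}
step 5 deliver 2→0: 0={coor,t=1,log=r}
step 6 deliver 0→2: 2={part,t=1,log=r}
step 7 deliver 0→1: 1={part,t=1,log=r}
step 8 deliver 1→0: —
step 9 deliver 1→0: —
step 10 crash(2): 2={✗part,t=1,log=r}
step 11 propose(0,'r'): 0={coor,t=2,log=r}
step 12 timeout(0): 0={coor,t=3,log=r}
step 13 deliver 0→2: —
step 14 deliver 1→0: —

r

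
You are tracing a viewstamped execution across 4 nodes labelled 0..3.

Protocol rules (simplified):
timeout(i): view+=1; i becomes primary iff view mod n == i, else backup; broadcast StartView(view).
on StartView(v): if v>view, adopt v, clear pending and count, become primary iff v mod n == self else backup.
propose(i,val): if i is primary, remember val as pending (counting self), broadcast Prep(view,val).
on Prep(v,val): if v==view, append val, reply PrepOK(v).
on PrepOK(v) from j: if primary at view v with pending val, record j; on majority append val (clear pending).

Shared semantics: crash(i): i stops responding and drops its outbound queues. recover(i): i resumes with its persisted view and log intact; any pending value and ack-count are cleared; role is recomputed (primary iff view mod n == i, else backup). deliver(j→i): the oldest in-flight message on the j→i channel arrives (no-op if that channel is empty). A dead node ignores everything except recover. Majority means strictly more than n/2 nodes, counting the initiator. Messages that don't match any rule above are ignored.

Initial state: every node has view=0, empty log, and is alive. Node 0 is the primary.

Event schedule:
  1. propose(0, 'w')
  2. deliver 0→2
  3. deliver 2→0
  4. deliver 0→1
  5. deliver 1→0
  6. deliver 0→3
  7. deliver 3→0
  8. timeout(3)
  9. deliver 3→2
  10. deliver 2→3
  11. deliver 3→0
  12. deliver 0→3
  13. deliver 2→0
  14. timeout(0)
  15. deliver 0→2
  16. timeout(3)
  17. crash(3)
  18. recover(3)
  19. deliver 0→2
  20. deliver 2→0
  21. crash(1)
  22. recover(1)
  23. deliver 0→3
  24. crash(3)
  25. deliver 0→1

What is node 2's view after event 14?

1

e1 propose(0,'w'): ·
e2 deliver 0→2: 2[back,v=0,w]
e3 deliver 2→0: ·
e4 deliver 0→1: 1[back,v=0,w]
e5 deliver 1→0: 0[prim,v=0,w]
e6 deliver 0→3: 3[back,v=0,w]
e7 deliver 3→0: ·
e8 timeout(3): 3[back,v=1,w]
e9 deliver 3→2: 2[back,v=1,w]
e10 deliver 2→3: ·
e11 deliver 3→0: 0[back,v=1,w]
e12 deliver 0→3: ·
e13 deliver 2→0: ·
e14 timeout(0): 0[back,v=2,w]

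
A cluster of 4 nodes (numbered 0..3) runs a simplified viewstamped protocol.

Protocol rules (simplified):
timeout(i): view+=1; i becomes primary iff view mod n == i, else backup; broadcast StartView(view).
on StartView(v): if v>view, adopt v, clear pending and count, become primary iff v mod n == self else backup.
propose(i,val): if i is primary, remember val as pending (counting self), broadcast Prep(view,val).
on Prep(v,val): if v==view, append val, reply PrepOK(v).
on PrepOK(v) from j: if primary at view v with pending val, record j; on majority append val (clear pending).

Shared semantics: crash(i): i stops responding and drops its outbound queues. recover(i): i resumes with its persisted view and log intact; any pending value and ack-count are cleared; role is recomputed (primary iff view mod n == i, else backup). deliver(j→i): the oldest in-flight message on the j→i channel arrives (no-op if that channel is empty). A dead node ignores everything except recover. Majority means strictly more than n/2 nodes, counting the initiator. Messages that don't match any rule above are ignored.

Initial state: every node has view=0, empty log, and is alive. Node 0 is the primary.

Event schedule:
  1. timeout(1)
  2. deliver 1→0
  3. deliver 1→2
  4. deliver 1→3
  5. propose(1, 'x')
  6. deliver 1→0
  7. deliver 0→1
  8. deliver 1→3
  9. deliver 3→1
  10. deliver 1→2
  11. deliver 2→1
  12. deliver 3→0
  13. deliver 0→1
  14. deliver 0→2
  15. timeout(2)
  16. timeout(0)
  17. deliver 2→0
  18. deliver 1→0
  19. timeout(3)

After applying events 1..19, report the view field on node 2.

2

e1 timeout(1): 1[prim,v=1,-]
e2 deliver 1→0: 0[back,v=1,-]
e3 deliver 1→2: 2[back,v=1,-]
e4 deliver 1→3: 3[back,v=1,-]
e5 propose(1,'x'): ·
e6 deliver 1→0: 0[back,v=1,x]
e7 deliver 0→1: ·
e8 deliver 1→3: 3[back,v=1,x]
e9 deliver 3→1: 1[prim,v=1,x]
e10 deliver 1→2: 2[back,v=1,x]
e11 deliver 2→1: ·
e12 deliver 3→0: ·
e13 deliver 0→1: ·
e14 deliver 0→2: ·
e15 timeout(2): 2[prim,v=2,x]
e16 timeout(0): 0[back,v=2,x]
e17 deliver 2→0: ·
e18 deliver 1→0: ·
e19 timeout(3): 3[back,v=2,x]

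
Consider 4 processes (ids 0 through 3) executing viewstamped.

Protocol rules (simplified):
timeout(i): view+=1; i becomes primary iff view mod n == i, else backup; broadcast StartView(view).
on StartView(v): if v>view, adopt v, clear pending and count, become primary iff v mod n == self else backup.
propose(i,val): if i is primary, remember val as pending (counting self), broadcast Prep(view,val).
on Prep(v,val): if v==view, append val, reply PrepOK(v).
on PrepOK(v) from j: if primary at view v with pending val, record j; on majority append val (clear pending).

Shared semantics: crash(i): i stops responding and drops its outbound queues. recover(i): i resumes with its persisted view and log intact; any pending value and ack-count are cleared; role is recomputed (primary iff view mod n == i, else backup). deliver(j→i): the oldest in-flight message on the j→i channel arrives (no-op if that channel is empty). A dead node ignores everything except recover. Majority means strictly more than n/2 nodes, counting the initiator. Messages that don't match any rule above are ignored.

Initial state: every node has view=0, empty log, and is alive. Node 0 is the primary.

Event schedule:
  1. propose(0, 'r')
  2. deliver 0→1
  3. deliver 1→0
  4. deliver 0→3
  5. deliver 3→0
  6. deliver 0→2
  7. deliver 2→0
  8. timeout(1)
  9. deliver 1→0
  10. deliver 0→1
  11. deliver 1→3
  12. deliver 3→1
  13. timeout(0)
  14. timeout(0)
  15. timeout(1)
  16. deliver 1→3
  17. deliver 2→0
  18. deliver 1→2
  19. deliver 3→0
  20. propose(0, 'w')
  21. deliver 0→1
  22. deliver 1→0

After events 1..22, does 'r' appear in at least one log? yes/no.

yes

after 1 — propose(0,'r'): ·
after 2 — deliver 0→1: n1:back/v0/[r]
after 3 — deliver 1→0: ·
after 4 — deliver 0→3: n3:back/v0/[r]
after 5 — deliver 3→0: n0:prim/v0/[r]
after 6 — deliver 0→2: n2:back/v0/[r]
after 7 — deliver 2→0: ·
after 8 — timeout(1): n1:prim/v1/[r]
after 9 — deliver 1→0: n0:back/v1/[r]
after 10 — deliver 0→1: ·
after 11 — deliver 1→3: n3:back/v1/[r]
after 12 — deliver 3→1: ·
after 13 — timeout(0): n0:back/v2/[r]
after 14 — timeout(0): n0:back/v3/[r]
after 15 — timeout(1): n1:back/v2/[r]
after 16 — deliver 1→3: n3:back/v2/[r]
after 17 — deliver 2→0: ·
after 18 — deliver 1→2: n2:back/v1/[r]
after 19 — deliver 3→0: ·
after 20 — propose(0,'w'): ·
after 21 — deliver 0→1: ·
after 22 — deliver 1→0: ·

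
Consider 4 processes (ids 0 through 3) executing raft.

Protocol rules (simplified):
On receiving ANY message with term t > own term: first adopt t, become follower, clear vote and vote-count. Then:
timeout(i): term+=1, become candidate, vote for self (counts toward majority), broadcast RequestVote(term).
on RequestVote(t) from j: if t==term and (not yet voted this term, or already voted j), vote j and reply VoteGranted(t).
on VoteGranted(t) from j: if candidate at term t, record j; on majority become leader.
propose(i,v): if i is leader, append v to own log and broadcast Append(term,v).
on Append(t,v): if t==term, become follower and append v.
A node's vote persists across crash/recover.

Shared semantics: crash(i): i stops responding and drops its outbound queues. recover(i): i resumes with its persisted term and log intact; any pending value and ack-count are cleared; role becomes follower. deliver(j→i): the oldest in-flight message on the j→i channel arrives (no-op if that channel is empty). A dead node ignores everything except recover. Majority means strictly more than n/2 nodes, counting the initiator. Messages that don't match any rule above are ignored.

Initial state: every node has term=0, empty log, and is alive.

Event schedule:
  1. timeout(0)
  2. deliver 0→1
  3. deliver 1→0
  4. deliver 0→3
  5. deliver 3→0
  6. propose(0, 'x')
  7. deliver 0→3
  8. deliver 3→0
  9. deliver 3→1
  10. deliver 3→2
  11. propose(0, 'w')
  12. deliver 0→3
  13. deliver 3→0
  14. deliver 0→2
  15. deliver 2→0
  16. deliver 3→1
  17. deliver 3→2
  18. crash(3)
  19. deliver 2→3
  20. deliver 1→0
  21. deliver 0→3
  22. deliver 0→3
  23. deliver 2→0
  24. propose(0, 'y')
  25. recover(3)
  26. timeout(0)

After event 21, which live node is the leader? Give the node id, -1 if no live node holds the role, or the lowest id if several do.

1. timeout(0):  <0:cand t1 ->
2. deliver 0→1:  <1:foll t1 ->
3. deliver 1→0:  nop
4. deliver 0→3:  <3:foll t1 ->
5. deliver 3→0:  <0:lead t1 ->
6. propose(0,'x'):  <0:lead t1 x>
7. deliver 0→3:  <3:foll t1 x>
8. deliver 3→0:  nop
9. deliver 3→1:  nop
10. deliver 3→2:  nop
11. propose(0,'w'):  <0:lead t1 x,w>
12. deliver 0→3:  <3:foll t1 x,w>
13. deliver 3→0:  nop
14. deliver 0→2:  <2:foll t1 ->
15. deliver 2→0:  nop
16. deliver 3→1:  nop
17. deliver 3→2:  nop
18. crash(3):  <3:✗foll t1 x,w>
19. deliver 2→3:  nop
20. deliver 1→0:  nop
21. deliver 0→3:  nop

0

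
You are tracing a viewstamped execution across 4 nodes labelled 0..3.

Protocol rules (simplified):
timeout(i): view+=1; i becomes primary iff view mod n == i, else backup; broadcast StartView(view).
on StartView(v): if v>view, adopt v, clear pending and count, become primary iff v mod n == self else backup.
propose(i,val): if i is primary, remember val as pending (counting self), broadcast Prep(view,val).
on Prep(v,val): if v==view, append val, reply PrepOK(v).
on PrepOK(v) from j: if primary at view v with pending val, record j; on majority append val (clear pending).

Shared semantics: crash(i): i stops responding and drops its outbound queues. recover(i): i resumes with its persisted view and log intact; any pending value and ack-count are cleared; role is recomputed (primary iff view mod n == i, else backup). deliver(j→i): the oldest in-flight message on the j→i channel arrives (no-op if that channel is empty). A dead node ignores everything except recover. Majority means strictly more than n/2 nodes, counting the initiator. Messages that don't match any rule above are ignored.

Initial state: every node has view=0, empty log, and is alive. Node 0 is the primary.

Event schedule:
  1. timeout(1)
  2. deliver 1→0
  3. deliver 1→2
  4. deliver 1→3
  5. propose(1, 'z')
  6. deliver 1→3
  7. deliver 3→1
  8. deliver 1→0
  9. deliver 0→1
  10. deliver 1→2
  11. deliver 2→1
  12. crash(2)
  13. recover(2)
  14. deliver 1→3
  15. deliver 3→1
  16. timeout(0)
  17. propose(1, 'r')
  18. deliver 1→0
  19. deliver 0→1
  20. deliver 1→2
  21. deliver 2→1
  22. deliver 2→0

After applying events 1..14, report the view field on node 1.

1. timeout(1):  <1:prim v1 ->
2. deliver 1→0:  <0:back v1 ->
3. deliver 1→2:  <2:back v1 ->
4. deliver 1→3:  <3:back v1 ->
5. propose(1,'z'):  nop
6. deliver 1→3:  <3:back v1 z>
7. deliver 3→1:  nop
8. deliver 1→0:  <0:back v1 z>
9. deliver 0→1:  <1:prim v1 z>
10. deliver 1→2:  <2:back v1 z>
11. deliver 2→1:  nop
12. crash(2):  <2:✗back v1 z>
13. recover(2):  <2:back v1 z>
14. deliver 1→3:  nop

1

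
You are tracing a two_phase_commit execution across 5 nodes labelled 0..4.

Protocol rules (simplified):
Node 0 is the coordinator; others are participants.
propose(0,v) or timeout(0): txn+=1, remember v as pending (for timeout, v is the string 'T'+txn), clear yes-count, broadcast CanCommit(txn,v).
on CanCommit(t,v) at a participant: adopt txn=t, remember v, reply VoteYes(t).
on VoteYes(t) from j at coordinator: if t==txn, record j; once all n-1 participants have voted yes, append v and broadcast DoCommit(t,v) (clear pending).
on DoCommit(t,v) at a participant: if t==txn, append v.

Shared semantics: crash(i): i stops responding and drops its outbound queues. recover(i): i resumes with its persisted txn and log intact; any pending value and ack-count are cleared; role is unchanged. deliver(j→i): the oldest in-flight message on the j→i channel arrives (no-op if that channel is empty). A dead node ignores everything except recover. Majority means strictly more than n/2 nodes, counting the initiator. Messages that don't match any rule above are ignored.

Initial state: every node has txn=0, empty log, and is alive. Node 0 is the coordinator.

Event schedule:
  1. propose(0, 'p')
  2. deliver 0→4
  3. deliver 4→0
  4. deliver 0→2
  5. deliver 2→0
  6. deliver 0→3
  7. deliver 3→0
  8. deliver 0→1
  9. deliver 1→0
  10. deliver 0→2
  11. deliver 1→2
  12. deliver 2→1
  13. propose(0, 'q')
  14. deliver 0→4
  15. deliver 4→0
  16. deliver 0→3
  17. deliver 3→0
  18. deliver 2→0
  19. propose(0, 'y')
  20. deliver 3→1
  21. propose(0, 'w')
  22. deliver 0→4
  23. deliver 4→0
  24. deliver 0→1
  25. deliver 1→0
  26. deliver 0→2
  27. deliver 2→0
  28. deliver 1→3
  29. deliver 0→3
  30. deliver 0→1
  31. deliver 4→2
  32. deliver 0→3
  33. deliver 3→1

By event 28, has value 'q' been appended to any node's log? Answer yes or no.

no

step 1 propose(0,'p'): 0={coor,t=1,log=-}
step 2 deliver 0→4: 4={part,t=1,log=-}
step 3 deliver 4→0: —
step 4 deliver 0→2: 2={part,t=1,log=-}
step 5 deliver 2→0: —
step 6 deliver 0→3: 3={part,t=1,log=-}
step 7 deliver 3→0: —
step 8 deliver 0→1: 1={part,t=1,log=-}
step 9 deliver 1→0: 0={coor,t=1,log=p}
step 10 deliver 0→2: 2={part,t=1,log=p}
step 11 deliver 1→2: —
step 12 deliver 2→1: —
step 13 propose(0,'q'): 0={coor,t=2,log=p}
step 14 deliver 0→4: 4={part,t=1,log=p}
step 15 deliver 4→0: —
step 16 deliver 0→3: 3={part,t=1,log=p}
step 17 deliver 3→0: —
step 18 deliver 2→0: —
step 19 propose(0,'y'): 0={coor,t=3,log=p}
step 20 deliver 3→1: —
step 21 propose(0,'w'): 0={coor,t=4,log=p}
step 22 deliver 0→4: 4={part,t=2,log=p}
step 23 deliver 4→0: —
step 24 deliver 0→1: 1={part,t=1,log=p}
step 25 deliver 1→0: —
step 26 deliver 0→2: 2={part,t=2,log=p}
step 27 deliver 2→0: —
step 28 deliver 1→3: —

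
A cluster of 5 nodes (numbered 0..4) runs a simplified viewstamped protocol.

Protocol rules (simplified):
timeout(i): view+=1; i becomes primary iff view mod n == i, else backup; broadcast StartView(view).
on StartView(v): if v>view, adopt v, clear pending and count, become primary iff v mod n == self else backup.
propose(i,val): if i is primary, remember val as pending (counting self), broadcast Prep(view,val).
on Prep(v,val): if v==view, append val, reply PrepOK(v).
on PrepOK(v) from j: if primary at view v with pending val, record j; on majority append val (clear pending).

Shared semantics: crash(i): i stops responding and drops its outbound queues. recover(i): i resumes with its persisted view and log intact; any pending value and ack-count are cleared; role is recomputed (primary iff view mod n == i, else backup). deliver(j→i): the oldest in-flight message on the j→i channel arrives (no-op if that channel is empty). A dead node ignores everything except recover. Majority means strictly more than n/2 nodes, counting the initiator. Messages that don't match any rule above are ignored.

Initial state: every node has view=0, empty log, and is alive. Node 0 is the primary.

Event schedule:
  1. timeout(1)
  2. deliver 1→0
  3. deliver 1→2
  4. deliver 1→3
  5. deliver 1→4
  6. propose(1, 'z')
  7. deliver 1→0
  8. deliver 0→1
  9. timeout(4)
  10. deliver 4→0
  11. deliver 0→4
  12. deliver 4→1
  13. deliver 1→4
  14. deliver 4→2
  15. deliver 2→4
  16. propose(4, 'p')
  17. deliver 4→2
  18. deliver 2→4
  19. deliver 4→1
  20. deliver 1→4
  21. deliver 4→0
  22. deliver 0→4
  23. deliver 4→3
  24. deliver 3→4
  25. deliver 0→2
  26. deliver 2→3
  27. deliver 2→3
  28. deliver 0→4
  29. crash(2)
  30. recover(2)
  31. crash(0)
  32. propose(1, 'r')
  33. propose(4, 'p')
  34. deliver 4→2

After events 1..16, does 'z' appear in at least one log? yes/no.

1. timeout(1):  <1:prim v1 ->
2. deliver 1→0:  <0:back v1 ->
3. deliver 1→2:  <2:back v1 ->
4. deliver 1→3:  <3:back v1 ->
5. deliver 1→4:  <4:back v1 ->
6. propose(1,'z'):  nop
7. deliver 1→0:  <0:back v1 z>
8. deliver 0→1:  nop
9. timeout(4):  <4:back v2 ->
10. deliver 4→0:  <0:back v2 z>
11. deliver 0→4:  nop
12. deliver 4→1:  <1:back v2 ->
13. deliver 1→4:  nop
14. deliver 4→2:  <2:prim v2 ->
15. deliver 2→4:  nop
16. propose(4,'p'):  nop

yes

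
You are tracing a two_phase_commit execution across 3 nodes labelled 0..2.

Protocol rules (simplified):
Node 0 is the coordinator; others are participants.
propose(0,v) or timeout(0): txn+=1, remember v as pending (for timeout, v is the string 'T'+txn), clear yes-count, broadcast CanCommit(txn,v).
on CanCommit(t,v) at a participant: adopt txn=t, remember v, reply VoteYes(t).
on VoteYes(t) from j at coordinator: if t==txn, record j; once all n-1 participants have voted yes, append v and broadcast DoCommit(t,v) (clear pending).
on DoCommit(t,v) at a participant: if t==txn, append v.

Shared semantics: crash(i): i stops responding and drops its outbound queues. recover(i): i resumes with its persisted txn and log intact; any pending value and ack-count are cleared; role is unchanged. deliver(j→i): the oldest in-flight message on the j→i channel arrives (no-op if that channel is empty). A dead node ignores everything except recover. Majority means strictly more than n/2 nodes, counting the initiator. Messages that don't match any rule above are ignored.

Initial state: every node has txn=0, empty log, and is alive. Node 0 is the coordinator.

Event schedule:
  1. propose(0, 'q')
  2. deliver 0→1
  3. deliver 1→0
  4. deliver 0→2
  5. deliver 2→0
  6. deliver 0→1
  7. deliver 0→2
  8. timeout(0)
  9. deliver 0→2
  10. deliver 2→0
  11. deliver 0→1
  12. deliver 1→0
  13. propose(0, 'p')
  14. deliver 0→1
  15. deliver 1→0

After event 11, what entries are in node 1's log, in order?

q

e1 propose(0,'q'): 0[coor,t=1,-]
e2 deliver 0→1: 1[part,t=1,-]
e3 deliver 1→0: ·
e4 deliver 0→2: 2[part,t=1,-]
e5 deliver 2→0: 0[coor,t=1,q]
e6 deliver 0→1: 1[part,t=1,q]
e7 deliver 0→2: 2[part,t=1,q]
e8 timeout(0): 0[coor,t=2,q]
e9 deliver 0→2: 2[part,t=2,q]
e10 deliver 2→0: ·
e11 deliver 0→1: 1[part,t=2,q]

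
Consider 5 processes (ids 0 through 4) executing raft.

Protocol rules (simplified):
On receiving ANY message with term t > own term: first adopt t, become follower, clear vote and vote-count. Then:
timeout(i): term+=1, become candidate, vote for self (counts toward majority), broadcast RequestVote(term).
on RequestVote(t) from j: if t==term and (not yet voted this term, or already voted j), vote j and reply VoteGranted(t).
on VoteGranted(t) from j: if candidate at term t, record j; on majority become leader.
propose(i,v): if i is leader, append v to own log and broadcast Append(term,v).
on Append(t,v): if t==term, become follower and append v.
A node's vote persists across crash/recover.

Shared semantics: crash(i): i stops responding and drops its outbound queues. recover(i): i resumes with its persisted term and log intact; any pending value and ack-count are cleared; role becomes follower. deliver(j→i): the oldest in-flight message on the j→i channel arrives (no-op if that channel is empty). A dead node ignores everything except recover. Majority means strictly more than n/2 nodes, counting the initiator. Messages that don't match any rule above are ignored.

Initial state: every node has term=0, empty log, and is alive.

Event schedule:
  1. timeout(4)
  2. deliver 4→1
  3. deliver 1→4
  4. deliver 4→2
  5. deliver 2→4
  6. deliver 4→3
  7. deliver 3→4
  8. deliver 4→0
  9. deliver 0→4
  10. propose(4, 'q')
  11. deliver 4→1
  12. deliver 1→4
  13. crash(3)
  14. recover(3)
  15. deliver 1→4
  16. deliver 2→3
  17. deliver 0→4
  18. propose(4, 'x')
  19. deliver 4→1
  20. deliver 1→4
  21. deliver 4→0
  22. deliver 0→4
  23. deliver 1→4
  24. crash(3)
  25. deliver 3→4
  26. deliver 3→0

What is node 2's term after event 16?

[1] timeout(4) → N4(cand t1 [-])
[2] deliver 4→1 → N1(foll t1 [-])
[3] deliver 1→4 → ∅
[4] deliver 4→2 → N2(foll t1 [-])
[5] deliver 2→4 → N4(lead t1 [-])
[6] deliver 4→3 → N3(foll t1 [-])
[7] deliver 3→4 → ∅
[8] deliver 4→0 → N0(foll t1 [-])
[9] deliver 0→4 → ∅
[10] propose(4,'q') → N4(lead t1 [q])
[11] deliver 4→1 → N1(foll t1 [q])
[12] deliver 1→4 → ∅
[13] crash(3) → N3(✗foll t1 [-])
[14] recover(3) → N3(foll t1 [-])
[15] deliver 1→4 → ∅
[16] deliver 2→3 → ∅

1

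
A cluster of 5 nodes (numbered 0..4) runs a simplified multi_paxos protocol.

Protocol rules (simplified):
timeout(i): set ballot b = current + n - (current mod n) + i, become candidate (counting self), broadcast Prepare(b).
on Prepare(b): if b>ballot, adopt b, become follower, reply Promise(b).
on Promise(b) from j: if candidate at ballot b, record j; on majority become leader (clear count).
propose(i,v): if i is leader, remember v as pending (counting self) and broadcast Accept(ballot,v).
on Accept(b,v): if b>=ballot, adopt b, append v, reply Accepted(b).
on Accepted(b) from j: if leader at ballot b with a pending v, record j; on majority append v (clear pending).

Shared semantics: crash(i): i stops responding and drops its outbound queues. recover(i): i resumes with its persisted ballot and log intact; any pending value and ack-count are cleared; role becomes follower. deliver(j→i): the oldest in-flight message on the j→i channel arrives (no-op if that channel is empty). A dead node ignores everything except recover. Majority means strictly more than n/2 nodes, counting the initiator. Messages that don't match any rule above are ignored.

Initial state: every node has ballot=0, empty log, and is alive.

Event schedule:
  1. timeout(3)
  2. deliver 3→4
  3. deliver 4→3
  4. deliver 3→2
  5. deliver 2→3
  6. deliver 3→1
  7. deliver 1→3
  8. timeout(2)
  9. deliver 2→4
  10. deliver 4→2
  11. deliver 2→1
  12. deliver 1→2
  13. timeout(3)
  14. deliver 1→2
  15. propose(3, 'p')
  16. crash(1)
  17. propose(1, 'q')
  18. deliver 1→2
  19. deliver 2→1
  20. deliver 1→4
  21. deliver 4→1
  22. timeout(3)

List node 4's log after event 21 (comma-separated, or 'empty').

e1 timeout(3): 3[cand,b=8,-]
e2 deliver 3→4: 4[foll,b=8,-]
e3 deliver 4→3: ·
e4 deliver 3→2: 2[foll,b=8,-]
e5 deliver 2→3: 3[lead,b=8,-]
e6 deliver 3→1: 1[foll,b=8,-]
e7 deliver 1→3: ·
e8 timeout(2): 2[cand,b=12,-]
e9 deliver 2→4: 4[foll,b=12,-]
e10 deliver 4→2: ·
e11 deliver 2→1: 1[foll,b=12,-]
e12 deliver 1→2: 2[lead,b=12,-]
e13 timeout(3): 3[cand,b=13,-]
e14 deliver 1→2: ·
e15 propose(3,'p'): ·
e16 crash(1): 1[✗foll,b=12,-]
e17 propose(1,'q'): ·
e18 deliver 1→2: ·
e19 deliver 2→1: ·
e20 deliver 1→4: ·
e21 deliver 4→1: ·

empty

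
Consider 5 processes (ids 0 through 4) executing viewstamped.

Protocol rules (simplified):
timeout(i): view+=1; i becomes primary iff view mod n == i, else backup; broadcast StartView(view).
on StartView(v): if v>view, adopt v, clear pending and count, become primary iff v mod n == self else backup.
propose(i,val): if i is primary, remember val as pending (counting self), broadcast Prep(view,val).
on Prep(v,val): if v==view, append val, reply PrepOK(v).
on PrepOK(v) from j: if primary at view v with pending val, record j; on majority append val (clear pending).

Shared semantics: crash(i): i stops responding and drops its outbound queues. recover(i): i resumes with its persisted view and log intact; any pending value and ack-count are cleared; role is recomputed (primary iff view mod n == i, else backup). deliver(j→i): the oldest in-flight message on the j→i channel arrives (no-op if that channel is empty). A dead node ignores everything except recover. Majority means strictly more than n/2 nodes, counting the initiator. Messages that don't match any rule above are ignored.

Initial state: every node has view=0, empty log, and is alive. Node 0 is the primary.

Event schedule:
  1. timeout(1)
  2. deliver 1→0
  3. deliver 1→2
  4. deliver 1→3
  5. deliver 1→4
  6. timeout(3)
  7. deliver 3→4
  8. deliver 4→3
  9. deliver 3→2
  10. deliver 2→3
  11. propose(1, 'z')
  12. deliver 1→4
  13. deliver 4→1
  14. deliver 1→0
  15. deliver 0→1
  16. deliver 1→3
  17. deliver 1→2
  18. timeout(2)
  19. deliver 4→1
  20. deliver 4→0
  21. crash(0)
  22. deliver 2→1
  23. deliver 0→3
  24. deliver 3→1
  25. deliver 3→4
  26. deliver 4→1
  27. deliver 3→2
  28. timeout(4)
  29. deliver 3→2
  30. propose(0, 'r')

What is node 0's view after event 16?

1

1. timeout(1):  <1:prim v1 ->
2. deliver 1→0:  <0:back v1 ->
3. deliver 1→2:  <2:back v1 ->
4. deliver 1→3:  <3:back v1 ->
5. deliver 1→4:  <4:back v1 ->
6. timeout(3):  <3:back v2 ->
7. deliver 3→4:  <4:back v2 ->
8. deliver 4→3:  nop
9. deliver 3→2:  <2:prim v2 ->
10. deliver 2→3:  nop
11. propose(1,'z'):  nop
12. deliver 1→4:  nop
13. deliver 4→1:  nop
14. deliver 1→0:  <0:back v1 z>
15. deliver 0→1:  nop
16. deliver 1→3:  nop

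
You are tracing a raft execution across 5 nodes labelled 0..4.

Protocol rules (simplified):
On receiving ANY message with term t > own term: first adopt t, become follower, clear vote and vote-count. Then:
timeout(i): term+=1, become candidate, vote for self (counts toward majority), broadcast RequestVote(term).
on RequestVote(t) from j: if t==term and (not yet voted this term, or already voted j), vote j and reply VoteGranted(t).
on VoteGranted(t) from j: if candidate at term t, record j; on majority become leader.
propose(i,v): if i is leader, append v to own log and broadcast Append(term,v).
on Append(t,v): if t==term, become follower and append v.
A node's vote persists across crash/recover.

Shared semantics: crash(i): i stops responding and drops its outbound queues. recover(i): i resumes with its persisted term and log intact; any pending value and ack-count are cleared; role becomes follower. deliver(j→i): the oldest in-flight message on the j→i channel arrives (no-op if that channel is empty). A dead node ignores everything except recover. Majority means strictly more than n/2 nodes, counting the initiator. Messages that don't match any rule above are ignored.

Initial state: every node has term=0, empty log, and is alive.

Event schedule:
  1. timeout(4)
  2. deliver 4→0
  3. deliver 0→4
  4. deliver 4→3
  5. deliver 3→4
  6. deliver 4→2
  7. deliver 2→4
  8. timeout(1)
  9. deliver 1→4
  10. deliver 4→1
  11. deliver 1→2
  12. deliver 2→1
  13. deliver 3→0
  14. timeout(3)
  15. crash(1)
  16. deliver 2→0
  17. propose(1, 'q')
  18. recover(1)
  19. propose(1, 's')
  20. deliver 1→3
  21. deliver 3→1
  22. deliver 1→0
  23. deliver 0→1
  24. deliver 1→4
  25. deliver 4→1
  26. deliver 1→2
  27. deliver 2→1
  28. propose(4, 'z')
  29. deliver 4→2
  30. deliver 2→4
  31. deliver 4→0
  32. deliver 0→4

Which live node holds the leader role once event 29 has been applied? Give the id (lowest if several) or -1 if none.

4

[1] timeout(4) → N4(cand t1 [-])
[2] deliver 4→0 → N0(foll t1 [-])
[3] deliver 0→4 → ∅
[4] deliver 4→3 → N3(foll t1 [-])
[5] deliver 3→4 → N4(lead t1 [-])
[6] deliver 4→2 → N2(foll t1 [-])
[7] deliver 2→4 → ∅
[8] timeout(1) → N1(cand t1 [-])
[9] deliver 1→4 → ∅
[10] deliver 4→1 → ∅
[11] deliver 1→2 → ∅
[12] deliver 2→1 → ∅
[13] deliver 3→0 → ∅
[14] timeout(3) → N3(cand t2 [-])
[15] crash(1) → N1(✗cand t1 [-])
[16] deliver 2→0 → ∅
[17] propose(1,'q') → ∅
[18] recover(1) → N1(foll t1 [-])
[19] propose(1,'s') → ∅
[20] deliver 1→3 → ∅
[21] deliver 3→1 → N1(foll t2 [-])
[22] deliver 1→0 → ∅
[23] deliver 0→1 → ∅
[24] deliver 1→4 → ∅
[25] deliver 4→1 → ∅
[26] deliver 1→2 → ∅
[27] deliver 2→1 → ∅
[28] propose(4,'z') → N4(lead t1 [z])
[29] deliver 4→2 → N2(foll t1 [z])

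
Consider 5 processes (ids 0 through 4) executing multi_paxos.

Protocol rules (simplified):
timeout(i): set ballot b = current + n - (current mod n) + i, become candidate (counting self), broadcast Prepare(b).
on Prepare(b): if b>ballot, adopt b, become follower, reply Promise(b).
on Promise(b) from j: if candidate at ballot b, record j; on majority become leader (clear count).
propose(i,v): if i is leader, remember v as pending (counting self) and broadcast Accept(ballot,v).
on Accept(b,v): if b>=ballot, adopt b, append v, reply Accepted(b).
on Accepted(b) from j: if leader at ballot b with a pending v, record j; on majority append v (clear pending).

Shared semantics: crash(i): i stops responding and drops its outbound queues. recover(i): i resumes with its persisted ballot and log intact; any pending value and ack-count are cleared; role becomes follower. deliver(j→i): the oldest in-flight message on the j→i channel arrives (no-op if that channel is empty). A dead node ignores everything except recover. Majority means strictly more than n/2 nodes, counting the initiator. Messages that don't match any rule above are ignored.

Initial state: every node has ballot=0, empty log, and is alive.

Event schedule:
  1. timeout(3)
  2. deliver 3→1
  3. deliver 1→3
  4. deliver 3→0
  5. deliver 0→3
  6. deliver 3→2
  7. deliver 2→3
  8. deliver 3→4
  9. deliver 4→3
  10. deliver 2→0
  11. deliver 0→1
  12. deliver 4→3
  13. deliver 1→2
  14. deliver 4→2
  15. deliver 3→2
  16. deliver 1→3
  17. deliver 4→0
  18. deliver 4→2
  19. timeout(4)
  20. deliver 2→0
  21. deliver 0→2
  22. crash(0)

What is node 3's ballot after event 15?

8

step 1 timeout(3): 3={cand,b=8,log=-}
step 2 deliver 3→1: 1={foll,b=8,log=-}
step 3 deliver 1→3: —
step 4 deliver 3→0: 0={foll,b=8,log=-}
step 5 deliver 0→3: 3={lead,b=8,log=-}
step 6 deliver 3→2: 2={foll,b=8,log=-}
step 7 deliver 2→3: —
step 8 deliver 3→4: 4={foll,b=8,log=-}
step 9 deliver 4→3: —
step 10 deliver 2→0: —
step 11 deliver 0→1: —
step 12 deliver 4→3: —
step 13 deliver 1→2: —
step 14 deliver 4→2: —
step 15 deliver 3→2: —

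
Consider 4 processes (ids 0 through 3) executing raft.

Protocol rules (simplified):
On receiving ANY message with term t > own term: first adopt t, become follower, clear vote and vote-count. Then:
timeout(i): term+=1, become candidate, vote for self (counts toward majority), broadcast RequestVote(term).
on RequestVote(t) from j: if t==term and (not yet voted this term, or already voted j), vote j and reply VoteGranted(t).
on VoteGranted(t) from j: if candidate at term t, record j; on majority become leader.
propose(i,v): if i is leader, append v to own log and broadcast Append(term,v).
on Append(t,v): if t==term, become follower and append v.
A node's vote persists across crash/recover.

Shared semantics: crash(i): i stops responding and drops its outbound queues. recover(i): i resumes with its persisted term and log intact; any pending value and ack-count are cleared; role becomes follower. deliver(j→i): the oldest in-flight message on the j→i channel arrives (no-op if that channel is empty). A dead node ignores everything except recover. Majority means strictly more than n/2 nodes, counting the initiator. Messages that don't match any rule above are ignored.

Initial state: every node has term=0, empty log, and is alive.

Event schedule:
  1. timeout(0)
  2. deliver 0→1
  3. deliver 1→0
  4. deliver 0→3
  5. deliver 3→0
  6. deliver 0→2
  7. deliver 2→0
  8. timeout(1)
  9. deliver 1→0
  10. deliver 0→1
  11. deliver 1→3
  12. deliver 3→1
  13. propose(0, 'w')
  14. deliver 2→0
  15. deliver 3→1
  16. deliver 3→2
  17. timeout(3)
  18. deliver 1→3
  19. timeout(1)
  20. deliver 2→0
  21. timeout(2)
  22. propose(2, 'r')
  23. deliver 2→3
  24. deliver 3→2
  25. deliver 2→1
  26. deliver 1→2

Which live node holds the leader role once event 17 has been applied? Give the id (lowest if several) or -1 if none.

step 1 timeout(0): 0={cand,t=1,log=-}
step 2 deliver 0→1: 1={foll,t=1,log=-}
step 3 deliver 1→0: —
step 4 deliver 0→3: 3={foll,t=1,log=-}
step 5 deliver 3→0: 0={lead,t=1,log=-}
step 6 deliver 0→2: 2={foll,t=1,log=-}
step 7 deliver 2→0: —
step 8 timeout(1): 1={cand,t=2,log=-}
step 9 deliver 1→0: 0={foll,t=2,log=-}
step 10 deliver 0→1: —
step 11 deliver 1→3: 3={foll,t=2,log=-}
step 12 deliver 3→1: 1={lead,t=2,log=-}
step 13 propose(0,'w'): —
step 14 deliver 2→0: —
step 15 deliver 3→1: —
step 16 deliver 3→2: —
step 17 timeout(3): 3={cand,t=3,log=-}

1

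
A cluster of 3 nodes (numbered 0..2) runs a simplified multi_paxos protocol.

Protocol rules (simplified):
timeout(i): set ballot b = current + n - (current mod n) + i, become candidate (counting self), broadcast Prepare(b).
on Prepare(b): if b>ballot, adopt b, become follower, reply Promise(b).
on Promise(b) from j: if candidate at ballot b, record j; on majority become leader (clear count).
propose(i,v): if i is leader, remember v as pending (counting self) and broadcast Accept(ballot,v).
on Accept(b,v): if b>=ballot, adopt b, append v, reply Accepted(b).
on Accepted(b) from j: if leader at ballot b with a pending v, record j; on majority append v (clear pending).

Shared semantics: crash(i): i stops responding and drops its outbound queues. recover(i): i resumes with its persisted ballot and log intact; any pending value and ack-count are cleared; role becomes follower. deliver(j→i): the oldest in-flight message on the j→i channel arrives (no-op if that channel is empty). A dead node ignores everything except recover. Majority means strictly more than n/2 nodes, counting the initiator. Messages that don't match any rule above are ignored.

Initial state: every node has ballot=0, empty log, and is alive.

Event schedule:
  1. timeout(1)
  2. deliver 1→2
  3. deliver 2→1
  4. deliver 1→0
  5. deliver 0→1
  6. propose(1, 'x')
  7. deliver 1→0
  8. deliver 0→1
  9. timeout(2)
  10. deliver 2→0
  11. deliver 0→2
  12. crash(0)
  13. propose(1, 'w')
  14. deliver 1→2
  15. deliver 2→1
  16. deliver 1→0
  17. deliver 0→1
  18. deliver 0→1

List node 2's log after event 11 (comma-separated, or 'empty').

[1] timeout(1) → N1(cand b4 [-])
[2] deliver 1→2 → N2(foll b4 [-])
[3] deliver 2→1 → N1(lead b4 [-])
[4] deliver 1→0 → N0(foll b4 [-])
[5] deliver 0→1 → ∅
[6] propose(1,'x') → ∅
[7] deliver 1→0 → N0(foll b4 [x])
[8] deliver 0→1 → N1(lead b4 [x])
[9] timeout(2) → N2(cand b8 [-])
[10] deliver 2→0 → N0(foll b8 [x])
[11] deliver 0→2 → N2(lead b8 [-])

empty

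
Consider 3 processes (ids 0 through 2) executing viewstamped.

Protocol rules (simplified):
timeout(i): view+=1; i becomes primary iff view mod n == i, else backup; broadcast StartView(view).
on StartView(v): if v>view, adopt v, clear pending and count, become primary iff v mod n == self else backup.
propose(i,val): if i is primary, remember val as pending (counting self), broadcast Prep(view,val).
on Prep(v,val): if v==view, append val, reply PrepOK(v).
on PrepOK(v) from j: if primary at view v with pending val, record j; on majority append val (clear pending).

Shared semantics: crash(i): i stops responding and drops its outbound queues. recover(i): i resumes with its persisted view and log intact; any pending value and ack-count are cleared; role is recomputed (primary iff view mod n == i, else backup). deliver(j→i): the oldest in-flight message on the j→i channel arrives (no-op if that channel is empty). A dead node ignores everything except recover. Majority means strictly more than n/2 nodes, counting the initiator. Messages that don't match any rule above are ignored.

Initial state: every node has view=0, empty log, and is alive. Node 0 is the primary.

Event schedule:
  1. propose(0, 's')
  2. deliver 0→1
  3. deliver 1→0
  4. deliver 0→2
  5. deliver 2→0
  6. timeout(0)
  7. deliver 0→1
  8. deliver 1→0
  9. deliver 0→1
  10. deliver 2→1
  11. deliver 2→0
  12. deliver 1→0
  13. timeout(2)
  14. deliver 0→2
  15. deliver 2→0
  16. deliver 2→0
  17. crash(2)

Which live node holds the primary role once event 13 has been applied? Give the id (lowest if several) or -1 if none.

1. propose(0,'s'):  nop
2. deliver 0→1:  <1:back v0 s>
3. deliver 1→0:  <0:prim v0 s>
4. deliver 0→2:  <2:back v0 s>
5. deliver 2→0:  nop
6. timeout(0):  <0:back v1 s>
7. deliver 0→1:  <1:prim v1 s>
8. deliver 1→0:  nop
9. deliver 0→1:  nop
10. deliver 2→1:  nop
11. deliver 2→0:  nop
12. deliver 1→0:  nop
13. timeout(2):  <2:back v1 s>

1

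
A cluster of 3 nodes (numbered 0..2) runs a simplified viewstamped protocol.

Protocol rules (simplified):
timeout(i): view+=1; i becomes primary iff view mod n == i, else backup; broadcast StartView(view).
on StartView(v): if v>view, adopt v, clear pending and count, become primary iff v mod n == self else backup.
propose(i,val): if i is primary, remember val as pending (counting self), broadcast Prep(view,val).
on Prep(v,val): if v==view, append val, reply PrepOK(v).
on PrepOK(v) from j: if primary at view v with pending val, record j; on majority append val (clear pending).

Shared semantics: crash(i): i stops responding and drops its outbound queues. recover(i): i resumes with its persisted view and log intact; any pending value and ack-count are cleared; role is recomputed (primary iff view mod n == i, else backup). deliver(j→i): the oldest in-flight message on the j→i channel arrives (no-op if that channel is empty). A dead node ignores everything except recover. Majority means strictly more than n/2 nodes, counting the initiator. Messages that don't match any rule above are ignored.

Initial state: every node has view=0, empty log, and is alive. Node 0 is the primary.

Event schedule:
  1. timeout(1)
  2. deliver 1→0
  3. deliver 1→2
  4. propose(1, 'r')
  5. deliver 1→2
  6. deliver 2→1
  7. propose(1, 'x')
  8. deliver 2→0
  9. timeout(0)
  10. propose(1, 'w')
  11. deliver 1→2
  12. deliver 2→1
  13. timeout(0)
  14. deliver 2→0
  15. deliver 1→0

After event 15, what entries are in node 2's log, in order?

e1 timeout(1): 1[prim,v=1,-]
e2 deliver 1→0: 0[back,v=1,-]
e3 deliver 1→2: 2[back,v=1,-]
e4 propose(1,'r'): ·
e5 deliver 1→2: 2[back,v=1,r]
e6 deliver 2→1: 1[prim,v=1,r]
e7 propose(1,'x'): ·
e8 deliver 2→0: ·
e9 timeout(0): 0[back,v=2,-]
e10 propose(1,'w'): ·
e11 deliver 1→2: 2[back,v=1,r,x]
e12 deliver 2→1: 1[prim,v=1,r,w]
e13 timeout(0): 0[prim,v=3,-]
e14 deliver 2→0: ·
e15 deliver 1→0: ·

r,x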